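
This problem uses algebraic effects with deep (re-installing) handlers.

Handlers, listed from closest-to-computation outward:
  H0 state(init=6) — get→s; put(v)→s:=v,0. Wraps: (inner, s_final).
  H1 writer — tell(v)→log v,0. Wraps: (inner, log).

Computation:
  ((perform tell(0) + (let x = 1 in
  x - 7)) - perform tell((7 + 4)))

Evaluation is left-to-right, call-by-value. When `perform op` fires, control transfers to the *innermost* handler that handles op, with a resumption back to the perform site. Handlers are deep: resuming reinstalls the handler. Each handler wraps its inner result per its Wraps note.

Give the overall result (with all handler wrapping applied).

Working:
tell(0) @ H1 ⇒ log+=0
tell(11) @ H1 ⇒ log+=11
H0 returns (-6, 6)
H1 returns ((-6, 6), (0, 11))
= ((-6, 6), (0, 11))

Answer: ((-6, 6), (0, 11))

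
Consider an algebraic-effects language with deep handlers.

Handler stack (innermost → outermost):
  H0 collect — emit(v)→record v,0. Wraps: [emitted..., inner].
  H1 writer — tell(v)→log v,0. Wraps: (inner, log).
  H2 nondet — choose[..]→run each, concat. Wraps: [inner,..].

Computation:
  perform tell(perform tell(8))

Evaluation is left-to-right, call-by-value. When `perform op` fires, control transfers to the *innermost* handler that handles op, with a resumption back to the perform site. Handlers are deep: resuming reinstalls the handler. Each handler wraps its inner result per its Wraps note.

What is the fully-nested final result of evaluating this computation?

Working:
tell(8) @ H1 ⇒ log+=8
tell(0) @ H1 ⇒ log+=0
H0 returns [0]
H1 returns ([0], (8, 0))
H2 returns [([0], (8, 0))]
= [([0], (8, 0))]

Answer: [([0], (8, 0))]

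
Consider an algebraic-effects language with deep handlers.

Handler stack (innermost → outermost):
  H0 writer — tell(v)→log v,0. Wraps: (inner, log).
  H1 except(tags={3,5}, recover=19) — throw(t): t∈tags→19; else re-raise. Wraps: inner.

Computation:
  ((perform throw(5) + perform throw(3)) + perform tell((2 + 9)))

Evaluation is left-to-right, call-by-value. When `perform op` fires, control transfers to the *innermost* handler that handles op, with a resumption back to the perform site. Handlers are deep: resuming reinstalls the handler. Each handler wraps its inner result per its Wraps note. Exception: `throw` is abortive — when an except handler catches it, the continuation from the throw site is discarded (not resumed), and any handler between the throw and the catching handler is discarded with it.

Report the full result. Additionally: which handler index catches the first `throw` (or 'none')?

Evaluation trace:
throw(5) @ H1 caught ⇒ 19
= 19

Answer: 19 ; first throw caught by: H1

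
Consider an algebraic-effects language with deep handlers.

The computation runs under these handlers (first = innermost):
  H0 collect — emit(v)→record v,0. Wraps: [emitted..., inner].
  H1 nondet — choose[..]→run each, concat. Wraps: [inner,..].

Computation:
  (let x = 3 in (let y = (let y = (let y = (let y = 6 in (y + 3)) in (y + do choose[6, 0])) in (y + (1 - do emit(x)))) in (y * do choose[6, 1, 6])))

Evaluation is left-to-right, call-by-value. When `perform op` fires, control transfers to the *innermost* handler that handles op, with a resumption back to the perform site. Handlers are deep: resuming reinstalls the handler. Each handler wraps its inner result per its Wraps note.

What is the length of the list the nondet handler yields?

Step-by-step:
choose[6, 0] @ H1
  branch[0] choose=6:
    emit(3) @ H0 ⇒ out+=3
    choose[6, 1, 6] @ H1
      branch[0] choose=6:
        H0 returns [3, 96]
        H1 returns [[3, 96]]
      branch[1] choose=1:
        H0 returns [3, 16]
        H1 returns [[3, 16]]
      branch[2] choose=6:
        H0 returns [3, 96]
        H1 returns [[3, 96]]
  branch[1] choose=0:
    emit(3) @ H0 ⇒ out+=3
    choose[6, 1, 6] @ H1
      branch[0] choose=6:
        H0 returns [3, 60]
        H1 returns [[3, 60]]
      branch[1] choose=1:
        H0 returns [3, 10]
        H1 returns [[3, 10]]
      branch[2] choose=6:
        H0 returns [3, 60]
        H1 returns [[3, 60]]
= [[3, 96], [3, 16], [3, 96], [3, 60], [3, 10], [3, 60]]

Answer: 6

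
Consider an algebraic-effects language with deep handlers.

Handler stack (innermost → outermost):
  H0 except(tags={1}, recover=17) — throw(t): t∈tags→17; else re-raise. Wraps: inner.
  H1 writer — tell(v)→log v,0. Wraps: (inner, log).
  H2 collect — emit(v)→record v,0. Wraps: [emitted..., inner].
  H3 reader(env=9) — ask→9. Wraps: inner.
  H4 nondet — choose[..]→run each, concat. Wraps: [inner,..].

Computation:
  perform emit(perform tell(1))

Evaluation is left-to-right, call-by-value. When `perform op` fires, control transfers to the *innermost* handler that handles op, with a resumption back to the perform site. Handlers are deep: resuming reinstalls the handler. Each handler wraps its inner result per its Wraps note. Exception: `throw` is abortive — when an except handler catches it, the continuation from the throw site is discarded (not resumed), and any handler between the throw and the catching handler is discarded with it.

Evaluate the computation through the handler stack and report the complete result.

Working:
tell(1) @ H1 ⇒ log+=1
emit(0) @ H2 ⇒ out+=0
H0 returns 0
H1 returns (0, (1))
H2 returns [0, (0, (1))]
H3 returns [0, (0, (1))]
H4 returns [[0, (0, (1))]]
= [[0, (0, (1))]]

Answer: [[0, (0, (1))]]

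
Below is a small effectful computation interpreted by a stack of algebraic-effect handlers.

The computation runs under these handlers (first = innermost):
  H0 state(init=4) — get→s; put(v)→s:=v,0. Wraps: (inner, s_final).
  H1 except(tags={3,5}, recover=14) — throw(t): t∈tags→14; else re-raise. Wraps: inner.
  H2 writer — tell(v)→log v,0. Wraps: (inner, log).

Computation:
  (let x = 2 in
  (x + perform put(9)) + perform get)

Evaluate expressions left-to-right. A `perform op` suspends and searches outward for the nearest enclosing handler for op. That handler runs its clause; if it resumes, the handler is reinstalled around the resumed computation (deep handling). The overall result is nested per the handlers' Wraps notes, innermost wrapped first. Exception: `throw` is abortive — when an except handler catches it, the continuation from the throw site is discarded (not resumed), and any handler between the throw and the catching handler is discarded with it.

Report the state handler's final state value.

Working:
put(9) @ H0 ⇒ s:=9
get @ H0 ⇒ 9
H0 returns (11, 9)
H1 returns (11, 9)
H2 returns ((11, 9), ())
= ((11, 9), ())

Answer: 9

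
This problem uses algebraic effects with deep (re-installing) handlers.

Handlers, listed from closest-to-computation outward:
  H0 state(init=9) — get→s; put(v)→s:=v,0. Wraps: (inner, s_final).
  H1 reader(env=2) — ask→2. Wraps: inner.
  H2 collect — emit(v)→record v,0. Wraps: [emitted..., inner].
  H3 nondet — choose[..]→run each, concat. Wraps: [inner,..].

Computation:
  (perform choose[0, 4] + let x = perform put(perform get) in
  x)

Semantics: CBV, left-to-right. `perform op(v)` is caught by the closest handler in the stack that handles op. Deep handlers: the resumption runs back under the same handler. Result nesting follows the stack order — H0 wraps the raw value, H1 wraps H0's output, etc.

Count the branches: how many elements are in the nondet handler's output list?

Answer: 2

Evaluation trace:
choose[0, 4] @ H3
  branch[0] choose=0:
    get @ H0 ⇒ 9
    put(9) @ H0 ⇒ s:=9
    H0 returns (0, 9)
    H1 returns (0, 9)
    H2 returns [(0, 9)]
    H3 returns [[(0, 9)]]
  branch[1] choose=4:
    get @ H0 ⇒ 9
    put(9) @ H0 ⇒ s:=9
    H0 returns (4, 9)
    H1 returns (4, 9)
    H2 returns [(4, 9)]
    H3 returns [[(4, 9)]]
= [[(0, 9)], [(4, 9)]]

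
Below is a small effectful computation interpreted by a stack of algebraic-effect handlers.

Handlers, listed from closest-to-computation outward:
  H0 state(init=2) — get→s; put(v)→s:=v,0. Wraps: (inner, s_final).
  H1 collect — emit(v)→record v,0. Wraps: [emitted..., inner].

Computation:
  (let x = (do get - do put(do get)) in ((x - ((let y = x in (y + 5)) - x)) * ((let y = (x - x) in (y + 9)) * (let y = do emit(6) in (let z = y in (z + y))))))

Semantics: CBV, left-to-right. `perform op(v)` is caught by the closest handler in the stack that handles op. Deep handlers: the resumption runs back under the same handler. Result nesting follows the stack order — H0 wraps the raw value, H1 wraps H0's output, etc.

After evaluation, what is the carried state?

Working:
get @ H0 ⇒ 2
get @ H0 ⇒ 2
put(2) @ H0 ⇒ s:=2
emit(6) @ H1 ⇒ out+=6
H0 returns (0, 2)
H1 returns [6, (0, 2)]
= [6, (0, 2)]

Answer: 2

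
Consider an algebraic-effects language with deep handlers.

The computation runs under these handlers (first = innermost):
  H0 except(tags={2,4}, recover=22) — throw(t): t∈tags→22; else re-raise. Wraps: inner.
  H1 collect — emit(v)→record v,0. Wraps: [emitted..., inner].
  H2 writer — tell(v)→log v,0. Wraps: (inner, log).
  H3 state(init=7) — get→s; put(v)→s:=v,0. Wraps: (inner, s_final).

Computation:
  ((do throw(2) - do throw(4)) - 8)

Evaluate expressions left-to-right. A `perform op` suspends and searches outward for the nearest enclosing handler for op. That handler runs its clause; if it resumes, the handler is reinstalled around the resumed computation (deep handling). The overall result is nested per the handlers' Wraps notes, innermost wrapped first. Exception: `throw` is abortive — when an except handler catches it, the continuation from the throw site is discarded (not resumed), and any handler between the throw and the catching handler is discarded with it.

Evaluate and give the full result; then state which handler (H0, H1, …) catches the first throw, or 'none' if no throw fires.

Answer: (([22], ()), 7) ; first throw caught by: H0

Step-by-step:
throw(2) @ H0 caught ⇒ 22
H1 returns [22]
H2 returns ([22], ())
H3 returns (([22], ()), 7)
= (([22], ()), 7)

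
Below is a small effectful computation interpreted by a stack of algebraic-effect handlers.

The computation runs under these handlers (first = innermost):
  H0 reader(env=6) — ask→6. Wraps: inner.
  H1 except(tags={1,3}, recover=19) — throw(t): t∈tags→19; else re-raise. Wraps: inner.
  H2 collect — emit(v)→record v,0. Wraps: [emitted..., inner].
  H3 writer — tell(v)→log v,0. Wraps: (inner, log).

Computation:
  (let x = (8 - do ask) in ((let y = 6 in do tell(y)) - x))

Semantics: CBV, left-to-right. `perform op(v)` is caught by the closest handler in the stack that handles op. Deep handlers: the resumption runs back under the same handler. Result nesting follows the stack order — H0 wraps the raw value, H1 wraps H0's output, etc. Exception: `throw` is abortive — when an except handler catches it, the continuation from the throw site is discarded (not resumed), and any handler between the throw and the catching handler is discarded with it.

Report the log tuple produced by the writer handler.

Evaluation trace:
ask @ H0 ⇒ 6
tell(6) @ H3 ⇒ log+=6
H0 returns -2
H1 returns -2
H2 returns [-2]
H3 returns ([-2], (6))
= ([-2], (6))

Answer: (6)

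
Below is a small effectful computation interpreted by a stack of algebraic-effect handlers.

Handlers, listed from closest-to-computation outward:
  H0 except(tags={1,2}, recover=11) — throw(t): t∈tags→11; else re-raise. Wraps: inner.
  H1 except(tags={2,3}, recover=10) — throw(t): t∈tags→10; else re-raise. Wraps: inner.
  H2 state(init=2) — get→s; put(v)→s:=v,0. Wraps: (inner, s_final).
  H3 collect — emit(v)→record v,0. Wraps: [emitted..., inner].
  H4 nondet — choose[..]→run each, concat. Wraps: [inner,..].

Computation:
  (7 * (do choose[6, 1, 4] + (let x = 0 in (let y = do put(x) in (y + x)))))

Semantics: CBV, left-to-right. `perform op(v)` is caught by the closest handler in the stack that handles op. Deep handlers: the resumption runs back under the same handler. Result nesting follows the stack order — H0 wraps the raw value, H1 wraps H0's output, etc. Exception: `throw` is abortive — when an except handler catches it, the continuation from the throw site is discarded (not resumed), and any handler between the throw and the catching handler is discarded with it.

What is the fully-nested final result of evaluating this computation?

Answer: [[(42, 0)], [(7, 0)], [(28, 0)]]

Evaluation trace:
choose[6, 1, 4] @ H4
  branch[0] choose=6:
    put(0) @ H2 ⇒ s:=0
    H0 returns 42
    H1 returns 42
    H2 returns (42, 0)
    H3 returns [(42, 0)]
    H4 returns [[(42, 0)]]
  branch[1] choose=1:
    put(0) @ H2 ⇒ s:=0
    H0 returns 7
    H1 returns 7
    H2 returns (7, 0)
    H3 returns [(7, 0)]
    H4 returns [[(7, 0)]]
  branch[2] choose=4:
    put(0) @ H2 ⇒ s:=0
    H0 returns 28
    H1 returns 28
    H2 returns (28, 0)
    H3 returns [(28, 0)]
    H4 returns [[(28, 0)]]
= [[(42, 0)], [(7, 0)], [(28, 0)]]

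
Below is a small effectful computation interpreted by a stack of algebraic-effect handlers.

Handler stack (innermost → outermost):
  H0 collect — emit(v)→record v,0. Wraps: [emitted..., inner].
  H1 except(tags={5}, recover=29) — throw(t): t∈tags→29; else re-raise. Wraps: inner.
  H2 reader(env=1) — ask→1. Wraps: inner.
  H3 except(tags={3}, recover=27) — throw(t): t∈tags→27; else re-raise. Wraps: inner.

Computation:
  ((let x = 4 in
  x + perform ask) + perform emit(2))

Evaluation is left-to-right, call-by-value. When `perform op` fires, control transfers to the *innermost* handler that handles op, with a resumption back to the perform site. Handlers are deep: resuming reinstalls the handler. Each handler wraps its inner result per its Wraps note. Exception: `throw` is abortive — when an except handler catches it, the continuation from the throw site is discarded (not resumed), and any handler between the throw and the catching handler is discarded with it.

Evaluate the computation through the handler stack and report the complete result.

Working:
ask @ H2 ⇒ 1
emit(2) @ H0 ⇒ out+=2
H0 returns [2, 5]
H1 returns [2, 5]
H2 returns [2, 5]
H3 returns [2, 5]
= [2, 5]

Answer: [2, 5]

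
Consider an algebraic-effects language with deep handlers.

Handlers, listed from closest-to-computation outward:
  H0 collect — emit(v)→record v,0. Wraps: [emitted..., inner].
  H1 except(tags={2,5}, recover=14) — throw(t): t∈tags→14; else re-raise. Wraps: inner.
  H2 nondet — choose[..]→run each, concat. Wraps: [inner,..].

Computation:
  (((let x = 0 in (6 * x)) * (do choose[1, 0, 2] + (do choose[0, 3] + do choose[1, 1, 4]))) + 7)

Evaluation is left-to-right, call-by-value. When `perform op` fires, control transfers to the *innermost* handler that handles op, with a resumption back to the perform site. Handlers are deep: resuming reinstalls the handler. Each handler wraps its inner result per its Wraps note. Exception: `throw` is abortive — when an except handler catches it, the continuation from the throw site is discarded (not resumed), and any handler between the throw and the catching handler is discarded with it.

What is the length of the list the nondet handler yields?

Answer: 18

Working:
choose[1, 0, 2] @ H2
  branch[0] choose=1:
    choose[0, 3] @ H2
      branch[0] choose=0:
        choose[1, 1, 4] @ H2
          branch[0] choose=1:
            H0 returns [7]
            H1 returns [7]
            H2 returns [[7]]
          branch[1] choose=1:
            H0 returns [7]
            H1 returns [7]
            H2 returns [[7]]
          branch[2] choose=4:
            H0 returns [7]
            H1 returns [7]
            H2 returns [[7]]
      branch[1] choose=3:
        choose[1, 1, 4] @ H2
          branch[0] choose=1:
            H0 returns [7]
            H1 returns [7]
            H2 returns [[7]]
          branch[1] choose=1:
            H0 returns [7]
            H1 returns [7]
            H2 returns [[7]]
          branch[2] choose=4:
            H0 returns [7]
            H1 returns [7]
            H2 returns [[7]]
  branch[1] choose=0:
    choose[0, 3] @ H2
      branch[0] choose=0:
        choose[1, 1, 4] @ H2
          branch[0] choose=1:
            H0 returns [7]
            H1 returns [7]
            H2 returns [[7]]
          branch[1] choose=1:
            H0 returns [7]
            H1 returns [7]
            H2 returns [[7]]
          branch[2] choose=4:
            H0 returns [7]
            H1 returns [7]
            H2 returns [[7]]
      branch[1] choose=3:
        choose[1, 1, 4] @ H2
          branch[0] choose=1:
            H0 returns [7]
            H1 returns [7]
            H2 returns [[7]]
          branch[1] choose=1:
            H0 returns [7]
            H1 returns [7]
            H2 returns [[7]]
          branch[2] choose=4:
            H0 returns [7]
            H1 returns [7]
            H2 returns [[7]]
  branch[2] choose=2:
    choose[0, 3] @ H2
      branch[0] choose=0:
        choose[1, 1, 4] @ H2
          branch[0] choose=1:
            H0 returns [7]
            H1 returns [7]
            H2 returns [[7]]
          branch[1] choose=1:
            H0 returns [7]
            H1 returns [7]
            H2 returns [[7]]
          branch[2] choose=4:
            H0 returns [7]
            H1 returns [7]
            H2 returns [[7]]
      branch[1] choose=3:
        choose[1, 1, 4] @ H2
          branch[0] choose=1:
            H0 returns [7]
            H1 returns [7]
            H2 returns [[7]]
          branch[1] choose=1:
            H0 returns [7]
            H1 returns [7]
            H2 returns [[7]]
          branch[2] choose=4:
            H0 returns [7]
            H1 returns [7]
            H2 returns [[7]]
= [[7], [7], [7], [7], [7], [7], [7], [7], [7], [7], [7], [7], [7], [7], [7], [7], [7], [7]]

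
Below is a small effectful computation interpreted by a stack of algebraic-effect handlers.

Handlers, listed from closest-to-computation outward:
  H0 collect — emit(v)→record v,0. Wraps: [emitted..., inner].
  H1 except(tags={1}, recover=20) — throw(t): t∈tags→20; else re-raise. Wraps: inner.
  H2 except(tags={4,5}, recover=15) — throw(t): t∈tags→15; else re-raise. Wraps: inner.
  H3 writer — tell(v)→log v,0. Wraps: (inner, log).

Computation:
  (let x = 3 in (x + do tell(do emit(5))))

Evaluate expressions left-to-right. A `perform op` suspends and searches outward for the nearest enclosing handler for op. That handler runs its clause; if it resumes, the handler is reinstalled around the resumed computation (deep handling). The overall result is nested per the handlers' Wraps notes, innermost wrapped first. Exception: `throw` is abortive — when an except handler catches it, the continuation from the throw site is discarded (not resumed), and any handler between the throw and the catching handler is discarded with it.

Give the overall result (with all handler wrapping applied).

Evaluation trace:
emit(5) @ H0 ⇒ out+=5
tell(0) @ H3 ⇒ log+=0
H0 returns [5, 3]
H1 returns [5, 3]
H2 returns [5, 3]
H3 returns ([5, 3], (0))
= ([5, 3], (0))

Answer: ([5, 3], (0))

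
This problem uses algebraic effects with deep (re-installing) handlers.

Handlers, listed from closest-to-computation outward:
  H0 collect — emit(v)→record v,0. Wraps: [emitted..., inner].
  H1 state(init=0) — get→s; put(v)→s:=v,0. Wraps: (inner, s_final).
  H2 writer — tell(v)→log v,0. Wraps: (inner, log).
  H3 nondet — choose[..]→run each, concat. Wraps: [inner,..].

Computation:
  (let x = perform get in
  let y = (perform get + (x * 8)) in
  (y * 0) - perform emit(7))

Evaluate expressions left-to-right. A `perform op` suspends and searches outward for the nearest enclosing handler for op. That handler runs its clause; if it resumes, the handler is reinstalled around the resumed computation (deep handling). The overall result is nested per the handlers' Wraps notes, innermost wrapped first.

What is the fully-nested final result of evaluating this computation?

Evaluation trace:
get @ H1 ⇒ 0
get @ H1 ⇒ 0
emit(7) @ H0 ⇒ out+=7
H0 returns [7, 0]
H1 returns ([7, 0], 0)
H2 returns (([7, 0], 0), ())
H3 returns [(([7, 0], 0), ())]
= [(([7, 0], 0), ())]

Answer: [(([7, 0], 0), ())]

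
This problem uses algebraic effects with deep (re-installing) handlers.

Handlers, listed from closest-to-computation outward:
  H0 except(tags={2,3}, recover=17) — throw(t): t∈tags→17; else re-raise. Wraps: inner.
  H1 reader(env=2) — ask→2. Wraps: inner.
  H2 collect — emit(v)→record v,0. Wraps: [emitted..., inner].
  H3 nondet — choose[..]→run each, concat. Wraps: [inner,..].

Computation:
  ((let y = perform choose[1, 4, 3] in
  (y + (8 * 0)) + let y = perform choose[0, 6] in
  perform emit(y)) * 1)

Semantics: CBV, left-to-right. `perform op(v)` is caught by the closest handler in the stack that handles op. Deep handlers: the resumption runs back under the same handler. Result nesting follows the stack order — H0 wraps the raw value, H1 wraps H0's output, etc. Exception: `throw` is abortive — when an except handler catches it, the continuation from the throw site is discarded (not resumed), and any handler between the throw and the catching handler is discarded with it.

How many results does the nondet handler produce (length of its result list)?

Answer: 6

Evaluation trace:
choose[1, 4, 3] @ H3
  branch[0] choose=1:
    choose[0, 6] @ H3
      branch[0] choose=0:
        emit(0) @ H2 ⇒ out+=0
        H0 returns 1
        H1 returns 1
        H2 returns [0, 1]
        H3 returns [[0, 1]]
      branch[1] choose=6:
        emit(6) @ H2 ⇒ out+=6
        H0 returns 1
        H1 returns 1
        H2 returns [6, 1]
        H3 returns [[6, 1]]
  branch[1] choose=4:
    choose[0, 6] @ H3
      branch[0] choose=0:
        emit(0) @ H2 ⇒ out+=0
        H0 returns 4
        H1 returns 4
        H2 returns [0, 4]
        H3 returns [[0, 4]]
      branch[1] choose=6:
        emit(6) @ H2 ⇒ out+=6
        H0 returns 4
        H1 returns 4
        H2 returns [6, 4]
        H3 returns [[6, 4]]
  branch[2] choose=3:
    choose[0, 6] @ H3
      branch[0] choose=0:
        emit(0) @ H2 ⇒ out+=0
        H0 returns 3
        H1 returns 3
        H2 returns [0, 3]
        H3 returns [[0, 3]]
      branch[1] choose=6:
        emit(6) @ H2 ⇒ out+=6
        H0 returns 3
        H1 returns 3
        H2 returns [6, 3]
        H3 returns [[6, 3]]
= [[0, 1], [6, 1], [0, 4], [6, 4], [0, 3], [6, 3]]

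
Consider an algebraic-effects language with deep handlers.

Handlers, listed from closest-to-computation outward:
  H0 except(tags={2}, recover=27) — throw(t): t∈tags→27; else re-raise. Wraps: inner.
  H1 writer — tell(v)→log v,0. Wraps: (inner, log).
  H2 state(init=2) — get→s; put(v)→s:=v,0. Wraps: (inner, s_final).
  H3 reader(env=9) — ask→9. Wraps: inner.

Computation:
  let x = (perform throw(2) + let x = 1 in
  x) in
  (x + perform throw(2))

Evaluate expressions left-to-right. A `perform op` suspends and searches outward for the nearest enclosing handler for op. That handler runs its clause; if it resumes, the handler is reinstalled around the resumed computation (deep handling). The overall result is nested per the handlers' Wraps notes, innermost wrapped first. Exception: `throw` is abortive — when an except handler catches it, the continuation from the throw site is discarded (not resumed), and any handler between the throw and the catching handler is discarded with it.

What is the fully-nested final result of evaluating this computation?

Answer: ((27, ()), 2)

Working:
throw(2) @ H0 caught ⇒ 27
H1 returns (27, ())
H2 returns ((27, ()), 2)
H3 returns ((27, ()), 2)
= ((27, ()), 2)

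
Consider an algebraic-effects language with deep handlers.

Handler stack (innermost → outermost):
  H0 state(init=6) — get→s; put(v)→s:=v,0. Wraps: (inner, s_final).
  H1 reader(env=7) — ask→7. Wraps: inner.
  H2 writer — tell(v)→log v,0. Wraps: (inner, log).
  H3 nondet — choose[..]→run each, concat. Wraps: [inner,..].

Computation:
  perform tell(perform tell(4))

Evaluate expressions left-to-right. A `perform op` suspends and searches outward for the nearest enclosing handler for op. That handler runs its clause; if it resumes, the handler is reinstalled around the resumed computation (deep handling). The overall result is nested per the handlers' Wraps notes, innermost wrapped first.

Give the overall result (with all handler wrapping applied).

Answer: [((0, 6), (4, 0))]

Step-by-step:
tell(4) @ H2 ⇒ log+=4
tell(0) @ H2 ⇒ log+=0
H0 returns (0, 6)
H1 returns (0, 6)
H2 returns ((0, 6), (4, 0))
H3 returns [((0, 6), (4, 0))]
= [((0, 6), (4, 0))]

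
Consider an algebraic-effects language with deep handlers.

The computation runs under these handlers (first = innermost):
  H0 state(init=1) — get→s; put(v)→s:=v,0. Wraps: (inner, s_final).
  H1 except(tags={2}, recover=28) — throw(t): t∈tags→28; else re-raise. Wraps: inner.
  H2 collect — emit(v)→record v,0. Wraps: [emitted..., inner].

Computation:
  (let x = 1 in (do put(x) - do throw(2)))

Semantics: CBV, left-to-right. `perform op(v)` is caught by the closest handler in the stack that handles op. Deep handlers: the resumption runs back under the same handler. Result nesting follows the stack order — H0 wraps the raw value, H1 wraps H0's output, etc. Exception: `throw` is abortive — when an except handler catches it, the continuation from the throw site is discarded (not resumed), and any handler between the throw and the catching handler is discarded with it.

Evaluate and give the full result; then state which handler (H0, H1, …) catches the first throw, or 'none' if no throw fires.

Working:
put(1) @ H0 ⇒ s:=1
throw(2) @ H1 caught ⇒ 28
H2 returns [28]
= [28]

Answer: [28] ; first throw caught by: H1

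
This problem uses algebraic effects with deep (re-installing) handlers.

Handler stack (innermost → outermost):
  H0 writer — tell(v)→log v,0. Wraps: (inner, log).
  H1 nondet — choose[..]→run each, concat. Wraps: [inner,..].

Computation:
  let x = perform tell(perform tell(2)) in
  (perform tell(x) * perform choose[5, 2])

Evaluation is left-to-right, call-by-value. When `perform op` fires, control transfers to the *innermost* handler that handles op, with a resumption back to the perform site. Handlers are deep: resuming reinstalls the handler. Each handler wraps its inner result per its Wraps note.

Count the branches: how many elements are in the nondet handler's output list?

Working:
tell(2) @ H0 ⇒ log+=2
tell(0) @ H0 ⇒ log+=0
tell(0) @ H0 ⇒ log+=0
choose[5, 2] @ H1
  branch[0] choose=5:
    H0 returns (0, (2, 0, 0))
    H1 returns [(0, (2, 0, 0))]
  branch[1] choose=2:
    H0 returns (0, (2, 0, 0))
    H1 returns [(0, (2, 0, 0))]
= [(0, (2, 0, 0)), (0, (2, 0, 0))]

Answer: 2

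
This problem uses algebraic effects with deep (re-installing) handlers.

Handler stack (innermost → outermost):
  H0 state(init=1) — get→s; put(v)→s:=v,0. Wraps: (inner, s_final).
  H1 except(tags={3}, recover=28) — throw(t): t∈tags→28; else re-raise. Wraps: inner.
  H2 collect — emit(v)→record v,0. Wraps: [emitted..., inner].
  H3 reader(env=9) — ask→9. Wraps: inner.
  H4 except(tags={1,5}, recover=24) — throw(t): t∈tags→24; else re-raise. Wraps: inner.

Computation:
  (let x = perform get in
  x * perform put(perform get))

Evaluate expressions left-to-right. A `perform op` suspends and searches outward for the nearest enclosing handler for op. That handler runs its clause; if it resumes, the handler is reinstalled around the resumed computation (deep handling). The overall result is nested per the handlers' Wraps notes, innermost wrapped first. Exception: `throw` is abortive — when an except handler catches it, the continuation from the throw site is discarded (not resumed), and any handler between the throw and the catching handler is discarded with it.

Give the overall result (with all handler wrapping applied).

Evaluation trace:
get @ H0 ⇒ 1
get @ H0 ⇒ 1
put(1) @ H0 ⇒ s:=1
H0 returns (0, 1)
H1 returns (0, 1)
H2 returns [(0, 1)]
H3 returns [(0, 1)]
H4 returns [(0, 1)]
= [(0, 1)]

Answer: [(0, 1)]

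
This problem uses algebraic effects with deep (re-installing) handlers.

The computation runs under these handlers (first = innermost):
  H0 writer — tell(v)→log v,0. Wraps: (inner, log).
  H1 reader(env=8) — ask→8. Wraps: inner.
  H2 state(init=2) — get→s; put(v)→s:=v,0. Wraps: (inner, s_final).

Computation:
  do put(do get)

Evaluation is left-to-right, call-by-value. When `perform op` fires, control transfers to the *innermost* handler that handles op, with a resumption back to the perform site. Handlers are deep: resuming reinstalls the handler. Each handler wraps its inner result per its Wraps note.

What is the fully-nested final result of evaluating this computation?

Evaluation trace:
get @ H2 ⇒ 2
put(2) @ H2 ⇒ s:=2
H0 returns (0, ())
H1 returns (0, ())
H2 returns ((0, ()), 2)
= ((0, ()), 2)

Answer: ((0, ()), 2)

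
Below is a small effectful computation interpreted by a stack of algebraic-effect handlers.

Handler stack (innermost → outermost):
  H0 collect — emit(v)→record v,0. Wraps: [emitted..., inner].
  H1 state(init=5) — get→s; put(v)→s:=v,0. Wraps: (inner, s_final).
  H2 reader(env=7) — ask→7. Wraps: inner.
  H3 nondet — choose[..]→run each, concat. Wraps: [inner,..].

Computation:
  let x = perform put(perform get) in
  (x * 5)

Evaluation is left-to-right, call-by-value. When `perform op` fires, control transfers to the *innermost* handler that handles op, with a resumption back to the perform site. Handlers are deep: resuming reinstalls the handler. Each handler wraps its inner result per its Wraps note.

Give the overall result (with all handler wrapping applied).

Answer: [([0], 5)]

Working:
get @ H1 ⇒ 5
put(5) @ H1 ⇒ s:=5
H0 returns [0]
H1 returns ([0], 5)
H2 returns ([0], 5)
H3 returns [([0], 5)]
= [([0], 5)]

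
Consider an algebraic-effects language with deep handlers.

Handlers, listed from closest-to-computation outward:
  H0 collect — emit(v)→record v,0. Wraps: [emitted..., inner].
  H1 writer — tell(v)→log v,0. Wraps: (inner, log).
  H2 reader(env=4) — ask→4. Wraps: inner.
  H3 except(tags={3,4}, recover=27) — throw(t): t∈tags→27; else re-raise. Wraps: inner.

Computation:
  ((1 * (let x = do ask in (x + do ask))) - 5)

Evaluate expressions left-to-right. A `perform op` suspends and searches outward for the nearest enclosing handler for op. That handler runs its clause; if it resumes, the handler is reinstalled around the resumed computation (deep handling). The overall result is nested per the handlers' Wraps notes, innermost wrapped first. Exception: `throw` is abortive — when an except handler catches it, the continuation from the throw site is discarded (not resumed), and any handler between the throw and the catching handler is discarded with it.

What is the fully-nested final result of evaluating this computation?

Answer: ([3], ())

Evaluation trace:
ask @ H2 ⇒ 4
ask @ H2 ⇒ 4
H0 returns [3]
H1 returns ([3], ())
H2 returns ([3], ())
H3 returns ([3], ())
= ([3], ())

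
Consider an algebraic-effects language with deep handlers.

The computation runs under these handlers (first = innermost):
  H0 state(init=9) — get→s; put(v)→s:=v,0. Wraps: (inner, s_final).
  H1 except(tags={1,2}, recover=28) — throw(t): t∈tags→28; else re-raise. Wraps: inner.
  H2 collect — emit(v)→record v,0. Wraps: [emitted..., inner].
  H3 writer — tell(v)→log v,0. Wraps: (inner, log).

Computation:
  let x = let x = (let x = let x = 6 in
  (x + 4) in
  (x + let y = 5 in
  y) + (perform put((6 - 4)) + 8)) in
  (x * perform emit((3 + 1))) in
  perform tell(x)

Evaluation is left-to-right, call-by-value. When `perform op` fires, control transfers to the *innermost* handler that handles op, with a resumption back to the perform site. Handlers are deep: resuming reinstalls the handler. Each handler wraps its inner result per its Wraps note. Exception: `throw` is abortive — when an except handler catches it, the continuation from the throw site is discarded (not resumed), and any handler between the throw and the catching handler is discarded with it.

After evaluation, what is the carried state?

Step-by-step:
put(2) @ H0 ⇒ s:=2
emit(4) @ H2 ⇒ out+=4
tell(0) @ H3 ⇒ log+=0
H0 returns (0, 2)
H1 returns (0, 2)
H2 returns [4, (0, 2)]
H3 returns ([4, (0, 2)], (0))
= ([4, (0, 2)], (0))

Answer: 2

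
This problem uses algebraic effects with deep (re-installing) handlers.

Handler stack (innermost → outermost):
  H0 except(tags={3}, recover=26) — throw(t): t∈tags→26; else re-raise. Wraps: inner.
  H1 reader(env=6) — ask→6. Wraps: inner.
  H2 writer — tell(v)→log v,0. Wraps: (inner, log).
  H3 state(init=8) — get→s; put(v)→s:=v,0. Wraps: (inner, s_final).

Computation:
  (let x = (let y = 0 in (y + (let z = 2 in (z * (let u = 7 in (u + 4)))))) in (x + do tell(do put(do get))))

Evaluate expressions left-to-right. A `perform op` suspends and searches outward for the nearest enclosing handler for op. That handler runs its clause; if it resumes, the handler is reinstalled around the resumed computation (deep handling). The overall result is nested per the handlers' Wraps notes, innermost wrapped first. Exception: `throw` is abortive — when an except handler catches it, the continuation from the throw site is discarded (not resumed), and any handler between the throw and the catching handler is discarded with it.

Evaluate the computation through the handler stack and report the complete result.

Answer: ((22, (0)), 8)

Evaluation trace:
get @ H3 ⇒ 8
put(8) @ H3 ⇒ s:=8
tell(0) @ H2 ⇒ log+=0
H0 returns 22
H1 returns 22
H2 returns (22, (0))
H3 returns ((22, (0)), 8)
= ((22, (0)), 8)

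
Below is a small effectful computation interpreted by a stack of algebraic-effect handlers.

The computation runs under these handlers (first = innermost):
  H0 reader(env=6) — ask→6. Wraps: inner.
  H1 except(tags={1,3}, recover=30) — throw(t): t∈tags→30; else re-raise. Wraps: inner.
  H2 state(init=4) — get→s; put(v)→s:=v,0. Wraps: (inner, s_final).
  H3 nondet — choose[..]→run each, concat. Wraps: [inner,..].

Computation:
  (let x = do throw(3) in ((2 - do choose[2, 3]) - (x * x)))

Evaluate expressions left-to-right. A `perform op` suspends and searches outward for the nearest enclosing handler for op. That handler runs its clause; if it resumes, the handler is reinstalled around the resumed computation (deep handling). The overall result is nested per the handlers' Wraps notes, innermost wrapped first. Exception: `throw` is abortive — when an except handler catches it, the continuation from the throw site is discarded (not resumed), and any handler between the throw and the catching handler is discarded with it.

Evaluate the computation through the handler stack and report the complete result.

Step-by-step:
throw(3) @ H1 caught ⇒ 30
H2 returns (30, 4)
H3 returns [(30, 4)]
= [(30, 4)]

Answer: [(30, 4)]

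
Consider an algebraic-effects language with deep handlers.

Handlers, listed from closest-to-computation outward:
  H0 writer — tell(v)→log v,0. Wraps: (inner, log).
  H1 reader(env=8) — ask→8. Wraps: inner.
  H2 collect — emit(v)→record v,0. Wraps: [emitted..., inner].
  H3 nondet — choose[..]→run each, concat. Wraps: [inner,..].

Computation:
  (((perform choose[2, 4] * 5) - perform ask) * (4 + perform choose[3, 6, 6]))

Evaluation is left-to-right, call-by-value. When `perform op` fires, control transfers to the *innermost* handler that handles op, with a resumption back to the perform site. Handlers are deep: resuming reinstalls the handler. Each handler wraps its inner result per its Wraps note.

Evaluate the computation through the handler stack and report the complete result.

Step-by-step:
choose[2, 4] @ H3
  branch[0] choose=2:
    ask @ H1 ⇒ 8
    choose[3, 6, 6] @ H3
      branch[0] choose=3:
        H0 returns (14, ())
        H1 returns (14, ())
        H2 returns [(14, ())]
        H3 returns [[(14, ())]]
      branch[1] choose=6:
        H0 returns (20, ())
        H1 returns (20, ())
        H2 returns [(20, ())]
        H3 returns [[(20, ())]]
      branch[2] choose=6:
        H0 returns (20, ())
        H1 returns (20, ())
        H2 returns [(20, ())]
        H3 returns [[(20, ())]]
  branch[1] choose=4:
    ask @ H1 ⇒ 8
    choose[3, 6, 6] @ H3
      branch[0] choose=3:
        H0 returns (84, ())
        H1 returns (84, ())
        H2 returns [(84, ())]
        H3 returns [[(84, ())]]
      branch[1] choose=6:
        H0 returns (120, ())
        H1 returns (120, ())
        H2 returns [(120, ())]
        H3 returns [[(120, ())]]
      branch[2] choose=6:
        H0 returns (120, ())
        H1 returns (120, ())
        H2 returns [(120, ())]
        H3 returns [[(120, ())]]
= [[(14, ())], [(20, ())], [(20, ())], [(84, ())], [(120, ())], [(120, ())]]

Answer: [[(14, ())], [(20, ())], [(20, ())], [(84, ())], [(120, ())], [(120, ())]]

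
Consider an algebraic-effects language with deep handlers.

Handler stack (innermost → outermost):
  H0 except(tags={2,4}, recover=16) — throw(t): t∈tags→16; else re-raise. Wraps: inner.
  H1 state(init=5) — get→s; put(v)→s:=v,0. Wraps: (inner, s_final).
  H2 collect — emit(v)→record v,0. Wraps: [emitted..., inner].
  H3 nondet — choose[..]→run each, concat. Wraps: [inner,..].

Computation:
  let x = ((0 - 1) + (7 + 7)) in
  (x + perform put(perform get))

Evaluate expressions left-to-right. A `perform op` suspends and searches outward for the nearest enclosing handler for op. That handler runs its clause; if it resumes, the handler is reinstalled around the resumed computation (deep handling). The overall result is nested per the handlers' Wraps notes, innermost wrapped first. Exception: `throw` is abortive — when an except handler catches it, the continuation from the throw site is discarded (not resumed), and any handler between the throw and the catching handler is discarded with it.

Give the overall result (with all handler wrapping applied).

Answer: [[(13, 5)]]

Evaluation trace:
get @ H1 ⇒ 5
put(5) @ H1 ⇒ s:=5
H0 returns 13
H1 returns (13, 5)
H2 returns [(13, 5)]
H3 returns [[(13, 5)]]
= [[(13, 5)]]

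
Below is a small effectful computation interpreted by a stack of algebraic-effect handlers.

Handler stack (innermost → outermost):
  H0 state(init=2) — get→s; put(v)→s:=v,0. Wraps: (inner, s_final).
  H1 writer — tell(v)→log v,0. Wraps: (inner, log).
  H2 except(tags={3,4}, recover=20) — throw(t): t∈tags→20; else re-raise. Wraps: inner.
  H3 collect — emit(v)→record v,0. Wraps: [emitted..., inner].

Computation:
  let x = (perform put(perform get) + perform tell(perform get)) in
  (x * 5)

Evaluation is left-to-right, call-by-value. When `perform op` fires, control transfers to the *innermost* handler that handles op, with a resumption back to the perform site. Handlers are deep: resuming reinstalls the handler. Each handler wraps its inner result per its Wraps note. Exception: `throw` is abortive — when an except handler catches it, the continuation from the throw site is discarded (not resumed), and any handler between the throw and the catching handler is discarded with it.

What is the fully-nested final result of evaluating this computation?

Answer: [((0, 2), (2))]

Evaluation trace:
get @ H0 ⇒ 2
put(2) @ H0 ⇒ s:=2
get @ H0 ⇒ 2
tell(2) @ H1 ⇒ log+=2
H0 returns (0, 2)
H1 returns ((0, 2), (2))
H2 returns ((0, 2), (2))
H3 returns [((0, 2), (2))]
= [((0, 2), (2))]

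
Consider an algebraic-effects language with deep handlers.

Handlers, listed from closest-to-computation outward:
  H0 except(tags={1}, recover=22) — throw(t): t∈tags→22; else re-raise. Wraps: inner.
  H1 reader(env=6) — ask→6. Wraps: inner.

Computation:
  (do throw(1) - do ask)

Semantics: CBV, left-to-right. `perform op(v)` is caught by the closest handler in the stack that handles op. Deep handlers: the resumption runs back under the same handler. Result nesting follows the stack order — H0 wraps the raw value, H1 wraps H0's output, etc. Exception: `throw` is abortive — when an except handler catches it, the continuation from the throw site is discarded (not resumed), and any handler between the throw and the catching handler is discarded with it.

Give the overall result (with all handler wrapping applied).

Step-by-step:
throw(1) @ H0 caught ⇒ 22
H1 returns 22
= 22

Answer: 22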